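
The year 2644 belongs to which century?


Century = (year - 1) // 100 + 1
= (2644 - 1) // 100 + 1
= 2643 // 100 + 1
= 26 + 1

27th century


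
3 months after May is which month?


May is month 5
5 + 3 = 8

August


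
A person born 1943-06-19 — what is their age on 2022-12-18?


Birth: 1943-06-19
Reference: 2022-12-18
Year difference: 2022 - 1943 = 79

79 years old


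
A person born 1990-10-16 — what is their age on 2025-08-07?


Birth: 1990-10-16
Reference: 2025-08-07
Year difference: 2025 - 1990 = 35
Birthday not yet reached in 2025, subtract 1

34 years old


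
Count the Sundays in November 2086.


November 2086 has 30 days
Anchor: Jan 1, 2086. With p = 2086 - 1 = 2085: (p + p//4 - p//100 + p//400) mod 7 = (2085 + 521 - 20 + 5) mod 7 = 2591 mod 7 = 1 -> Tuesday (Mon=0 ... Sun=6)
Days before November (Jan-Oct): 304; November 1 index = (1 + 304) mod 7 = 4 -> Friday
First Sunday is November 3
Sundays: 3, 10, 17, 24

4 Sundays


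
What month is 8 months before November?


November is month 11
11 - 8 = 3

March


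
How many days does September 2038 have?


September 2038

30 days


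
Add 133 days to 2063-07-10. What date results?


Start: 2063-07-10, add 133 days
July 2063 has 31 days: 31 - 10 = 21 days to July 31 -> 112 left
August 2063 has 31 days -> 81 left
September 2063 has 30 days -> 51 left
October 2063 has 31 days -> 20 left
November 2063: 20 <= 30 -> lands on November 20

Result: 2063-11-20


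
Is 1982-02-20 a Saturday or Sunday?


Anchor: Jan 1, 1982. With p = 1982 - 1 = 1981: (p + p//4 - p//100 + p//400) mod 7 = (1981 + 495 - 19 + 4) mod 7 = 2461 mod 7 = 4 -> Friday (Mon=0 ... Sun=6)
Day of year: 51; offset = 50
Weekday index = (4 + 50) mod 7 = 5 -> Saturday
Weekend days: Saturday, Sunday

Yes


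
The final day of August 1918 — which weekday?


August 1918 has 31 days
Anchor: Jan 1, 1918. With p = 1918 - 1 = 1917: (p + p//4 - p//100 + p//400) mod 7 = (1917 + 479 - 19 + 4) mod 7 = 2381 mod 7 = 1 -> Tuesday (Mon=0 ... Sun=6)
Days before August (Jan-Jul): 212; August 1 index = (1 + 212) mod 7 = 3 -> Thursday
Last day offset: 31 - 1 = 30 days
Weekday index = (3 + 30) mod 7 = 5

Saturday, August 31


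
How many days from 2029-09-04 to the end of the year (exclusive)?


Day of year: 247 of 365
Remaining = 365 - 247

118 days


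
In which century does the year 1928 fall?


Century = (year - 1) // 100 + 1
= (1928 - 1) // 100 + 1
= 1927 // 100 + 1
= 19 + 1

20th century


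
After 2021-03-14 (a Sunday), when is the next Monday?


Current: Sunday
Target: Monday
Days ahead: 1

Next Monday: 2021-03-15


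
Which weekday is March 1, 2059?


Target: March 1, 2059
Anchor: Jan 1, 2059. With p = 2059 - 1 = 2058: (p + p//4 - p//100 + p//400) mod 7 = (2058 + 514 - 20 + 5) mod 7 = 2557 mod 7 = 2 -> Wednesday (Mon=0 ... Sun=6)
Days before March (Jan-Feb): 59 days
Weekday index = (2 + 59) mod 7 = 5

Saturday


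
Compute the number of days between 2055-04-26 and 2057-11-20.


From 2055-04-26 to 2057-11-20
2055-04-26: days before April = 31 + 28 + 31 = 90 (2055 is not a leap year); day of year = 90 + 26 = 116
2057-11-20: days before November = 31 + 28 + 31 + 30 + 31 + 30 + 31 + 31 + 30 + 31 = 304 (2057 is not a leap year); day of year = 304 + 20 = 324
Rest of 2055: 365 - 116 = 249
Full years 2056 (366): 366
Total = 249 + 366 + 324 = 939

939 days


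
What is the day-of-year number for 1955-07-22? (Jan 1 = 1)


Date: July 22, 1955
Days in months 1 through 6: 181
Plus 22 days in July

Day of year: 203


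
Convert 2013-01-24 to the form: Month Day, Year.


ISO 2013-01-24 parses as year=2013, month=01, day=24
Month 1 -> January

January 24, 2013


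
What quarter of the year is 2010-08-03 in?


Month: August (month 8)
Q1: Jan-Mar, Q2: Apr-Jun, Q3: Jul-Sep, Q4: Oct-Dec

Q3


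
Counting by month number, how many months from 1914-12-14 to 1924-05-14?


From December 1914 to May 1924
10 years * 12 = 120 months, minus 7 months = 113

113 months


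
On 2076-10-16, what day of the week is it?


Date: October 16, 2076
Anchor: Jan 1, 2076. With p = 2076 - 1 = 2075: (p + p//4 - p//100 + p//400) mod 7 = (2075 + 518 - 20 + 5) mod 7 = 2578 mod 7 = 2 -> Wednesday (Mon=0 ... Sun=6)
Days before October (Jan-Sep): 274; offset = 274 + 16 - 1 = 289
Weekday index = (2 + 289) mod 7 = 4

Day of the week: Friday


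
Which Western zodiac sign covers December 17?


Date: December 17
Conventional tropical zodiac dates: Sagittarius from November 22 onward; Capricorn starts December 22
December 17 falls within the Sagittarius range

Sagittarius


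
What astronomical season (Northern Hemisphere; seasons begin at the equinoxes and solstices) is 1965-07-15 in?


Date: July 15
Astronomical Summer (approx.; exact equinox/solstice day varies by year): June 21 to September 21
July 15 falls within the Summer window

Summer


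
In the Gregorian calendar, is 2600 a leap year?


Gregorian leap year rule: divisible by 4, but not by 100, unless also by 400.
2600 is divisible by 100 but not 400 -> not a leap year

No


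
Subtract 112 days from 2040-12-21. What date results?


Start: 2040-12-21, subtract 112 days
Back 21 days from December 21 reaches November 30, 2040 -> 91 left
November 2040 has 30 days -> back to October 31, 2040 -> 61 left
October 2040 has 31 days -> back to September 30, 2040 -> 30 left
September 2040 has 30 days -> back to August 31, 2040 -> 0 left
August 2040: 31 - 0 = 31 -> lands on August 31

Result: 2040-08-31


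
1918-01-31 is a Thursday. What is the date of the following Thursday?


Current: Thursday
Target: Thursday
Days ahead: 7

Next Thursday: 1918-02-07


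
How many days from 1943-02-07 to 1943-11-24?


From 1943-02-07 to 1943-11-24
1943-02-07: days before February = 31; day of year = 31 + 7 = 38
1943-11-24: days before November = 31 + 28 + 31 + 30 + 31 + 30 + 31 + 31 + 30 + 31 = 304 (1943 is not a leap year); day of year = 304 + 24 = 328
Same year: 328 - 38 = 290

290 days


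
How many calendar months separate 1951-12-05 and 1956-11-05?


From December 1951 to November 1956
5 years * 12 = 60 months, minus 1 month = 59

59 months


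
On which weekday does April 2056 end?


April 2056 has 30 days
Anchor: Jan 1, 2056. With p = 2056 - 1 = 2055: (p + p//4 - p//100 + p//400) mod 7 = (2055 + 513 - 20 + 5) mod 7 = 2553 mod 7 = 5 -> Saturday (Mon=0 ... Sun=6)
Days before April (Jan-Mar): 91; April 1 index = (5 + 91) mod 7 = 5 -> Saturday
Last day offset: 30 - 1 = 29 days
Weekday index = (5 + 29) mod 7 = 6

Sunday, April 30


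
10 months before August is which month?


August is month 8
8 - 10 = -2; wrap: -2 + 12 = 10

October


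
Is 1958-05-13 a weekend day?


Anchor: Jan 1, 1958. With p = 1958 - 1 = 1957: (p + p//4 - p//100 + p//400) mod 7 = (1957 + 489 - 19 + 4) mod 7 = 2431 mod 7 = 2 -> Wednesday (Mon=0 ... Sun=6)
Day of year: 133; offset = 132
Weekday index = (2 + 132) mod 7 = 1 -> Tuesday
Weekend days: Saturday, Sunday

No


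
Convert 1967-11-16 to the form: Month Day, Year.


ISO 1967-11-16 parses as year=1967, month=11, day=16
Month 11 -> November

November 16, 1967


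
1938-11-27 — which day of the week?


Date: November 27, 1938
Anchor: Jan 1, 1938. With p = 1938 - 1 = 1937: (p + p//4 - p//100 + p//400) mod 7 = (1937 + 484 - 19 + 4) mod 7 = 2406 mod 7 = 5 -> Saturday (Mon=0 ... Sun=6)
Days before November (Jan-Oct): 304; offset = 304 + 27 - 1 = 330
Weekday index = (5 + 330) mod 7 = 6

Day of the week: Sunday


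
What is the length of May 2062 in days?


May 2062

31 days


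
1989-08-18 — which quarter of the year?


Month: August (month 8)
Q1: Jan-Mar, Q2: Apr-Jun, Q3: Jul-Sep, Q4: Oct-Dec

Q3


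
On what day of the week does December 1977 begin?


Target: December 1, 1977
Anchor: Jan 1, 1977. With p = 1977 - 1 = 1976: (p + p//4 - p//100 + p//400) mod 7 = (1976 + 494 - 19 + 4) mod 7 = 2455 mod 7 = 5 -> Saturday (Mon=0 ... Sun=6)
Days before December (Jan-Nov): 334 days
Weekday index = (5 + 334) mod 7 = 3

Thursday


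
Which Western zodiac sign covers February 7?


Date: February 7
Conventional tropical zodiac dates: Aquarius from January 20 onward; Pisces starts February 19
February 7 falls within the Aquarius range

Aquarius


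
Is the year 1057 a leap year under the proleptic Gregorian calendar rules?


Gregorian leap year rule: divisible by 4, but not by 100, unless also by 400.
1057 is not divisible by 4 -> not a leap year

No


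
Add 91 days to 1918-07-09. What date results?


Start: 1918-07-09, add 91 days
July 1918 has 31 days: 31 - 9 = 22 days to July 31 -> 69 left
August 1918 has 31 days -> 38 left
September 1918 has 30 days -> 8 left
October 1918: 8 <= 31 -> lands on October 8

Result: 1918-10-08


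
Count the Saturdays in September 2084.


September 2084 has 30 days
Anchor: Jan 1, 2084. With p = 2084 - 1 = 2083: (p + p//4 - p//100 + p//400) mod 7 = (2083 + 520 - 20 + 5) mod 7 = 2588 mod 7 = 5 -> Saturday (Mon=0 ... Sun=6)
Days before September (Jan-Aug): 244; September 1 index = (5 + 244) mod 7 = 4 -> Friday
First Saturday is September 2
Saturdays: 2, 9, 16, 23, 30

5 Saturdays


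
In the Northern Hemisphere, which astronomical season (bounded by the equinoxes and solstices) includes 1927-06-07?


Date: June 7
Astronomical Spring (approx.; exact equinox/solstice day varies by year): March 20 to June 20
June 7 falls within the Spring window

Spring


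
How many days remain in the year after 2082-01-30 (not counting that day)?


Day of year: 30 of 365
Remaining = 365 - 30

335 days


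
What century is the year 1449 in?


Century = (year - 1) // 100 + 1
= (1449 - 1) // 100 + 1
= 1448 // 100 + 1
= 14 + 1

15th century


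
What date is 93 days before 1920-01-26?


Start: 1920-01-26, subtract 93 days
Back 26 days from January 26 reaches December 31, 1919 -> 67 left
December 1919 has 31 days -> back to November 30, 1919 -> 36 left
November 1919 has 30 days -> back to October 31, 1919 -> 6 left
October 1919: 31 - 6 = 25 -> lands on October 25

Result: 1919-10-25


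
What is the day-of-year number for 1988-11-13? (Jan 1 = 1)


Date: November 13, 1988
Days in months 1 through 10: 305
Plus 13 days in November

Day of year: 318


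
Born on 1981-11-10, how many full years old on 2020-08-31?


Birth: 1981-11-10
Reference: 2020-08-31
Year difference: 2020 - 1981 = 39
Birthday not yet reached in 2020, subtract 1

38 years old


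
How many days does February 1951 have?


February 1951 (leap year: no)

28 days


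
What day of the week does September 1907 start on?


Target: September 1, 1907
Anchor: Jan 1, 1907. With p = 1907 - 1 = 1906: (p + p//4 - p//100 + p//400) mod 7 = (1906 + 476 - 19 + 4) mod 7 = 2367 mod 7 = 1 -> Tuesday (Mon=0 ... Sun=6)
Days before September (Jan-Aug): 243 days
Weekday index = (1 + 243) mod 7 = 6

Sunday


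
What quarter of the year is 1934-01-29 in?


Month: January (month 1)
Q1: Jan-Mar, Q2: Apr-Jun, Q3: Jul-Sep, Q4: Oct-Dec

Q1


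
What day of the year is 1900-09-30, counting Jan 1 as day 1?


Date: September 30, 1900
Days in months 1 through 8: 243
Plus 30 days in September

Day of year: 273


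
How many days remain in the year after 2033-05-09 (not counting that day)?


Day of year: 129 of 365
Remaining = 365 - 129

236 days


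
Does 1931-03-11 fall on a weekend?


Anchor: Jan 1, 1931. With p = 1931 - 1 = 1930: (p + p//4 - p//100 + p//400) mod 7 = (1930 + 482 - 19 + 4) mod 7 = 2397 mod 7 = 3 -> Thursday (Mon=0 ... Sun=6)
Day of year: 70; offset = 69
Weekday index = (3 + 69) mod 7 = 2 -> Wednesday
Weekend days: Saturday, Sunday

No


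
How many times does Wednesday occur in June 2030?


June 2030 has 30 days
Anchor: Jan 1, 2030. With p = 2030 - 1 = 2029: (p + p//4 - p//100 + p//400) mod 7 = (2029 + 507 - 20 + 5) mod 7 = 2521 mod 7 = 1 -> Tuesday (Mon=0 ... Sun=6)
Days before June (Jan-May): 151; June 1 index = (1 + 151) mod 7 = 5 -> Saturday
First Wednesday is June 5
Wednesdays: 5, 12, 19, 26

4 Wednesdays


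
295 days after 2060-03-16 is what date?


Start: 2060-03-16, add 295 days
March 2060 has 31 days: 31 - 16 = 15 days to March 31 -> 280 left
April 2060 has 30 days -> 250 left
May 2060 has 31 days -> 219 left
June 2060 has 30 days -> 189 left
July 2060 has 31 days -> 158 left
August 2060 has 31 days -> 127 left
September 2060 has 30 days -> 97 left
October 2060 has 31 days -> 66 left
November 2060 has 30 days -> 36 left
December 2060 has 31 days -> 5 left
January 2061: 5 <= 31 -> lands on January 5

Result: 2061-01-05


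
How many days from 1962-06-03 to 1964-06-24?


From 1962-06-03 to 1964-06-24
1962-06-03: days before June = 31 + 28 + 31 + 30 + 31 = 151 (1962 is not a leap year); day of year = 151 + 3 = 154
1964-06-24: days before June = 31 + 29 + 31 + 30 + 31 = 152 (1964 is a leap year); day of year = 152 + 24 = 176
Rest of 1962: 365 - 154 = 211
Full years 1963 (365): 365
Total = 211 + 365 + 176 = 752

752 days


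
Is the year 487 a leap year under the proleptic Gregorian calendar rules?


Gregorian leap year rule: divisible by 4, but not by 100, unless also by 400.
487 is not divisible by 4 -> not a leap year

No


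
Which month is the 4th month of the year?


Month 4 of 12

April


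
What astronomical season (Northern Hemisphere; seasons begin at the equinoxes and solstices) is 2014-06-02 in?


Date: June 2
Astronomical Spring (approx.; exact equinox/solstice day varies by year): March 20 to June 20
June 2 falls within the Spring window

Spring


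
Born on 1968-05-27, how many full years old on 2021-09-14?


Birth: 1968-05-27
Reference: 2021-09-14
Year difference: 2021 - 1968 = 53

53 years old


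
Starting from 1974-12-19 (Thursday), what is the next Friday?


Current: Thursday
Target: Friday
Days ahead: 1

Next Friday: 1974-12-20


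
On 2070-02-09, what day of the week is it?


Date: February 9, 2070
Anchor: Jan 1, 2070. With p = 2070 - 1 = 2069: (p + p//4 - p//100 + p//400) mod 7 = (2069 + 517 - 20 + 5) mod 7 = 2571 mod 7 = 2 -> Wednesday (Mon=0 ... Sun=6)
Days before February (Jan): 31; offset = 31 + 9 - 1 = 39
Weekday index = (2 + 39) mod 7 = 6

Day of the week: Sunday


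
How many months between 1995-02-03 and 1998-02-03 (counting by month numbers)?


From February 1995 to February 1998
3 years * 12 = 36 months = 36

36 months


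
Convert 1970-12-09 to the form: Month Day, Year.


ISO 1970-12-09 parses as year=1970, month=12, day=09
Month 12 -> December

December 9, 1970


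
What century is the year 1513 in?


Century = (year - 1) // 100 + 1
= (1513 - 1) // 100 + 1
= 1512 // 100 + 1
= 15 + 1

16th century


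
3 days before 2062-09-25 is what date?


Start: 2062-09-25, subtract 3 days
25 - 3 = 22 stays within September 2062

Result: 2062-09-22


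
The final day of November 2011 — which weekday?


November 2011 has 30 days
Anchor: Jan 1, 2011. With p = 2011 - 1 = 2010: (p + p//4 - p//100 + p//400) mod 7 = (2010 + 502 - 20 + 5) mod 7 = 2497 mod 7 = 5 -> Saturday (Mon=0 ... Sun=6)
Days before November (Jan-Oct): 304; November 1 index = (5 + 304) mod 7 = 1 -> Tuesday
Last day offset: 30 - 1 = 29 days
Weekday index = (1 + 29) mod 7 = 2

Wednesday, November 30


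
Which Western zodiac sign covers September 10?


Date: September 10
Conventional tropical zodiac dates: Virgo from August 23 onward; Libra starts September 23
September 10 falls within the Virgo range

Virgo


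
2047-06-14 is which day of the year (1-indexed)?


Date: June 14, 2047
Days in months 1 through 5: 151
Plus 14 days in June

Day of year: 165


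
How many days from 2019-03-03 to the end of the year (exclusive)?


Day of year: 62 of 365
Remaining = 365 - 62

303 days


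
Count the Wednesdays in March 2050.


March 2050 has 31 days
Anchor: Jan 1, 2050. With p = 2050 - 1 = 2049: (p + p//4 - p//100 + p//400) mod 7 = (2049 + 512 - 20 + 5) mod 7 = 2546 mod 7 = 5 -> Saturday (Mon=0 ... Sun=6)
Days before March (Jan-Feb): 59; March 1 index = (5 + 59) mod 7 = 1 -> Tuesday
First Wednesday is March 2
Wednesdays: 2, 9, 16, 23, 30

5 Wednesdays


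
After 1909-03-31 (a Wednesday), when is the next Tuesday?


Current: Wednesday
Target: Tuesday
Days ahead: 6

Next Tuesday: 1909-04-06


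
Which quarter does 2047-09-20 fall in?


Month: September (month 9)
Q1: Jan-Mar, Q2: Apr-Jun, Q3: Jul-Sep, Q4: Oct-Dec

Q3


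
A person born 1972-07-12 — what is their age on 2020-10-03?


Birth: 1972-07-12
Reference: 2020-10-03
Year difference: 2020 - 1972 = 48

48 years old


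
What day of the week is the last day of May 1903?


May 1903 has 31 days
Anchor: Jan 1, 1903. With p = 1903 - 1 = 1902: (p + p//4 - p//100 + p//400) mod 7 = (1902 + 475 - 19 + 4) mod 7 = 2362 mod 7 = 3 -> Thursday (Mon=0 ... Sun=6)
Days before May (Jan-Apr): 120; May 1 index = (3 + 120) mod 7 = 4 -> Friday
Last day offset: 31 - 1 = 30 days
Weekday index = (4 + 30) mod 7 = 6

Sunday, May 31


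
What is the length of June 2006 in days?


June 2006

30 days


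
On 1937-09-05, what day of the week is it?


Date: September 5, 1937
Anchor: Jan 1, 1937. With p = 1937 - 1 = 1936: (p + p//4 - p//100 + p//400) mod 7 = (1936 + 484 - 19 + 4) mod 7 = 2405 mod 7 = 4 -> Friday (Mon=0 ... Sun=6)
Days before September (Jan-Aug): 243; offset = 243 + 5 - 1 = 247
Weekday index = (4 + 247) mod 7 = 6

Day of the week: Sunday


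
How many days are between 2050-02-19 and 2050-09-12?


From 2050-02-19 to 2050-09-12
2050-02-19: days before February = 31; day of year = 31 + 19 = 50
2050-09-12: days before September = 31 + 28 + 31 + 30 + 31 + 30 + 31 + 31 = 243 (2050 is not a leap year); day of year = 243 + 12 = 255
Same year: 255 - 50 = 205

205 days


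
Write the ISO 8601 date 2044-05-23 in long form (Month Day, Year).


ISO 2044-05-23 parses as year=2044, month=05, day=23
Month 5 -> May

May 23, 2044


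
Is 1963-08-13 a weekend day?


Anchor: Jan 1, 1963. With p = 1963 - 1 = 1962: (p + p//4 - p//100 + p//400) mod 7 = (1962 + 490 - 19 + 4) mod 7 = 2437 mod 7 = 1 -> Tuesday (Mon=0 ... Sun=6)
Day of year: 225; offset = 224
Weekday index = (1 + 224) mod 7 = 1 -> Tuesday
Weekend days: Saturday, Sunday

No


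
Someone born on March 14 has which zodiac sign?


Date: March 14
Conventional tropical zodiac dates: Pisces from February 19 onward; Aries starts March 21
March 14 falls within the Pisces range

Pisces


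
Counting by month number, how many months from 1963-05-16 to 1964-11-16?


From May 1963 to November 1964
1 year * 12 = 12 months, plus 6 months = 18

18 months


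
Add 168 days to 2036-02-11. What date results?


Start: 2036-02-11, add 168 days
February 2036 has 29 days: 29 - 11 = 18 days to February 29 -> 150 left
March 2036 has 31 days -> 119 left
April 2036 has 30 days -> 89 left
May 2036 has 31 days -> 58 left
June 2036 has 30 days -> 28 left
July 2036: 28 <= 31 -> lands on July 28

Result: 2036-07-28


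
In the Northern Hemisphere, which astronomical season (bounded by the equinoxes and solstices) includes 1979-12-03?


Date: December 3
Astronomical Autumn (approx.; exact equinox/solstice day varies by year): September 22 to December 20
December 3 falls within the Autumn window

Autumn


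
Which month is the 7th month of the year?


Month 7 of 12

July


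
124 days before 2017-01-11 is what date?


Start: 2017-01-11, subtract 124 days
Back 11 days from January 11 reaches December 31, 2016 -> 113 left
December 2016 has 31 days -> back to November 30, 2016 -> 82 left
November 2016 has 30 days -> back to October 31, 2016 -> 52 left
October 2016 has 31 days -> back to September 30, 2016 -> 21 left
September 2016: 30 - 21 = 9 -> lands on September 9

Result: 2016-09-09


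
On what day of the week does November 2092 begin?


Target: November 1, 2092
Anchor: Jan 1, 2092. With p = 2092 - 1 = 2091: (p + p//4 - p//100 + p//400) mod 7 = (2091 + 522 - 20 + 5) mod 7 = 2598 mod 7 = 1 -> Tuesday (Mon=0 ... Sun=6)
Days before November (Jan-Oct): 305 days
Weekday index = (1 + 305) mod 7 = 5

Saturday


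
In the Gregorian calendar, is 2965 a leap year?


Gregorian leap year rule: divisible by 4, but not by 100, unless also by 400.
2965 is not divisible by 4 -> not a leap year

No


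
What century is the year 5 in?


Century = (year - 1) // 100 + 1
= (5 - 1) // 100 + 1
= 4 // 100 + 1
= 0 + 1

1st century


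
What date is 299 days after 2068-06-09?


Start: 2068-06-09, add 299 days
June 2068 has 30 days: 30 - 9 = 21 days to June 30 -> 278 left
July 2068 has 31 days -> 247 left
August 2068 has 31 days -> 216 left
September 2068 has 30 days -> 186 left
October 2068 has 31 days -> 155 left
November 2068 has 30 days -> 125 left
December 2068 has 31 days -> 94 left
January 2069 has 31 days -> 63 left
February 2069 has 28 days -> 35 left
March 2069 has 31 days -> 4 left
April 2069: 4 <= 30 -> lands on April 4

Result: 2069-04-04


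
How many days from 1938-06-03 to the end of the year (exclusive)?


Day of year: 154 of 365
Remaining = 365 - 154

211 days


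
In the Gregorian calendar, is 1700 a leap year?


Gregorian leap year rule: divisible by 4, but not by 100, unless also by 400.
1700 is divisible by 100 but not 400 -> not a leap year

No


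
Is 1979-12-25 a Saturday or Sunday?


Anchor: Jan 1, 1979. With p = 1979 - 1 = 1978: (p + p//4 - p//100 + p//400) mod 7 = (1978 + 494 - 19 + 4) mod 7 = 2457 mod 7 = 0 -> Monday (Mon=0 ... Sun=6)
Day of year: 359; offset = 358
Weekday index = (0 + 358) mod 7 = 1 -> Tuesday
Weekend days: Saturday, Sunday

No


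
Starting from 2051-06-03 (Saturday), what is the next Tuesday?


Current: Saturday
Target: Tuesday
Days ahead: 3

Next Tuesday: 2051-06-06


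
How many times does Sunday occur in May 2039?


May 2039 has 31 days
Anchor: Jan 1, 2039. With p = 2039 - 1 = 2038: (p + p//4 - p//100 + p//400) mod 7 = (2038 + 509 - 20 + 5) mod 7 = 2532 mod 7 = 5 -> Saturday (Mon=0 ... Sun=6)
Days before May (Jan-Apr): 120; May 1 index = (5 + 120) mod 7 = 6 -> Sunday
First Sunday is May 1
Sundays: 1, 8, 15, 22, 29

5 Sundays


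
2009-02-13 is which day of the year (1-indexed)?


Date: February 13, 2009
Days in months 1 through 1: 31
Plus 13 days in February

Day of year: 44


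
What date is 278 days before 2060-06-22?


Start: 2060-06-22, subtract 278 days
Back 22 days from June 22 reaches May 31, 2060 -> 256 left
May 2060 has 31 days -> back to April 30, 2060 -> 225 left
April 2060 has 30 days -> back to March 31, 2060 -> 195 left
March 2060 has 31 days -> back to February 29, 2060 -> 164 left
February 2060 has 29 days -> back to January 31, 2060 -> 135 left
January 2060 has 31 days -> back to December 31, 2059 -> 104 left
December 2059 has 31 days -> back to November 30, 2059 -> 73 left
November 2059 has 30 days -> back to October 31, 2059 -> 43 left
October 2059 has 31 days -> back to September 30, 2059 -> 12 left
September 2059: 30 - 12 = 18 -> lands on September 18

Result: 2059-09-18


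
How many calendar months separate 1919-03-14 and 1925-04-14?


From March 1919 to April 1925
6 years * 12 = 72 months, plus 1 month = 73

73 months


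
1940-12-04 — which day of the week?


Date: December 4, 1940
Anchor: Jan 1, 1940. With p = 1940 - 1 = 1939: (p + p//4 - p//100 + p//400) mod 7 = (1939 + 484 - 19 + 4) mod 7 = 2408 mod 7 = 0 -> Monday (Mon=0 ... Sun=6)
Days before December (Jan-Nov): 335; offset = 335 + 4 - 1 = 338
Weekday index = (0 + 338) mod 7 = 2

Day of the week: Wednesday


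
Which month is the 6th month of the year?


Month 6 of 12

June


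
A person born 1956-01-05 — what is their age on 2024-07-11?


Birth: 1956-01-05
Reference: 2024-07-11
Year difference: 2024 - 1956 = 68

68 years old


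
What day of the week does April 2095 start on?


Target: April 1, 2095
Anchor: Jan 1, 2095. With p = 2095 - 1 = 2094: (p + p//4 - p//100 + p//400) mod 7 = (2094 + 523 - 20 + 5) mod 7 = 2602 mod 7 = 5 -> Saturday (Mon=0 ... Sun=6)
Days before April (Jan-Mar): 90 days
Weekday index = (5 + 90) mod 7 = 4

Friday


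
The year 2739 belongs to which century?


Century = (year - 1) // 100 + 1
= (2739 - 1) // 100 + 1
= 2738 // 100 + 1
= 27 + 1

28th century


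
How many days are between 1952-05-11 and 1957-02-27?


From 1952-05-11 to 1957-02-27
1952-05-11: days before May = 31 + 29 + 31 + 30 = 121 (1952 is a leap year); day of year = 121 + 11 = 132
1957-02-27: days before February = 31; day of year = 31 + 27 = 58
Rest of 1952: 366 - 132 = 234
Full years 1953 (365), 1954 (365), 1955 (365), 1956 (366): 1461
Total = 234 + 1461 + 58 = 1753

1753 days


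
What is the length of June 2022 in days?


June 2022

30 days


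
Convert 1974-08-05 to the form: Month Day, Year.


ISO 1974-08-05 parses as year=1974, month=08, day=05
Month 8 -> August

August 5, 1974


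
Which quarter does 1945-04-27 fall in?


Month: April (month 4)
Q1: Jan-Mar, Q2: Apr-Jun, Q3: Jul-Sep, Q4: Oct-Dec

Q2


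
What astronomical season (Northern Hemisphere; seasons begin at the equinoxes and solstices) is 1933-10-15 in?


Date: October 15
Astronomical Autumn (approx.; exact equinox/solstice day varies by year): September 22 to December 20
October 15 falls within the Autumn window

Autumn


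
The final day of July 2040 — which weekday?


July 2040 has 31 days
Anchor: Jan 1, 2040. With p = 2040 - 1 = 2039: (p + p//4 - p//100 + p//400) mod 7 = (2039 + 509 - 20 + 5) mod 7 = 2533 mod 7 = 6 -> Sunday (Mon=0 ... Sun=6)
Days before July (Jan-Jun): 182; July 1 index = (6 + 182) mod 7 = 6 -> Sunday
Last day offset: 31 - 1 = 30 days
Weekday index = (6 + 30) mod 7 = 1

Tuesday, July 31


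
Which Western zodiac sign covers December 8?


Date: December 8
Conventional tropical zodiac dates: Sagittarius from November 22 onward; Capricorn starts December 22
December 8 falls within the Sagittarius range

Sagittarius


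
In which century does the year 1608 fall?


Century = (year - 1) // 100 + 1
= (1608 - 1) // 100 + 1
= 1607 // 100 + 1
= 16 + 1

17th century


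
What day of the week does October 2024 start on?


Target: October 1, 2024
Anchor: Jan 1, 2024. With p = 2024 - 1 = 2023: (p + p//4 - p//100 + p//400) mod 7 = (2023 + 505 - 20 + 5) mod 7 = 2513 mod 7 = 0 -> Monday (Mon=0 ... Sun=6)
Days before October (Jan-Sep): 274 days
Weekday index = (0 + 274) mod 7 = 1

Tuesday


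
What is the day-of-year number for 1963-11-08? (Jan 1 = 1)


Date: November 8, 1963
Days in months 1 through 10: 304
Plus 8 days in November

Day of year: 312


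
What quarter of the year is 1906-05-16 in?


Month: May (month 5)
Q1: Jan-Mar, Q2: Apr-Jun, Q3: Jul-Sep, Q4: Oct-Dec

Q2


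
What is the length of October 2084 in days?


October 2084

31 days


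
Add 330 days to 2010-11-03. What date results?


Start: 2010-11-03, add 330 days
November 2010 has 30 days: 30 - 3 = 27 days to November 30 -> 303 left
December 2010 has 31 days -> 272 left
January 2011 has 31 days -> 241 left
February 2011 has 28 days -> 213 left
March 2011 has 31 days -> 182 left
April 2011 has 30 days -> 152 left
May 2011 has 31 days -> 121 left
June 2011 has 30 days -> 91 left
July 2011 has 31 days -> 60 left
August 2011 has 31 days -> 29 left
September 2011: 29 <= 30 -> lands on September 29

Result: 2011-09-29


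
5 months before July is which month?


July is month 7
7 - 5 = 2

February


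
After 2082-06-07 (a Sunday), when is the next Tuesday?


Current: Sunday
Target: Tuesday
Days ahead: 2

Next Tuesday: 2082-06-09


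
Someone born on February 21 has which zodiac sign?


Date: February 21
Conventional tropical zodiac dates: Pisces from February 19 onward; Aries starts March 21
February 21 falls within the Pisces range

Pisces


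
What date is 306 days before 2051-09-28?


Start: 2051-09-28, subtract 306 days
Back 28 days from September 28 reaches August 31, 2051 -> 278 left
August 2051 has 31 days -> back to July 31, 2051 -> 247 left
July 2051 has 31 days -> back to June 30, 2051 -> 216 left
June 2051 has 30 days -> back to May 31, 2051 -> 186 left
May 2051 has 31 days -> back to April 30, 2051 -> 155 left
April 2051 has 30 days -> back to March 31, 2051 -> 125 left
March 2051 has 31 days -> back to February 28, 2051 -> 94 left
February 2051 has 28 days -> back to January 31, 2051 -> 66 left
January 2051 has 31 days -> back to December 31, 2050 -> 35 left
December 2050 has 31 days -> back to November 30, 2050 -> 4 left
November 2050: 30 - 4 = 26 -> lands on November 26

Result: 2050-11-26


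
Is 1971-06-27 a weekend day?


Anchor: Jan 1, 1971. With p = 1971 - 1 = 1970: (p + p//4 - p//100 + p//400) mod 7 = (1970 + 492 - 19 + 4) mod 7 = 2447 mod 7 = 4 -> Friday (Mon=0 ... Sun=6)
Day of year: 178; offset = 177
Weekday index = (4 + 177) mod 7 = 6 -> Sunday
Weekend days: Saturday, Sunday

Yes


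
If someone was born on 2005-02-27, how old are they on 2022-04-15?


Birth: 2005-02-27
Reference: 2022-04-15
Year difference: 2022 - 2005 = 17

17 years old


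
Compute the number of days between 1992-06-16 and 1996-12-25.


From 1992-06-16 to 1996-12-25
1992-06-16: days before June = 31 + 29 + 31 + 30 + 31 = 152 (1992 is a leap year); day of year = 152 + 16 = 168
1996-12-25: days before December = 31 + 29 + 31 + 30 + 31 + 30 + 31 + 31 + 30 + 31 + 30 = 335 (1996 is a leap year); day of year = 335 + 25 = 360
Rest of 1992: 366 - 168 = 198
Full years 1993 (365), 1994 (365), 1995 (365): 1095
Total = 198 + 1095 + 360 = 1653

1653 days


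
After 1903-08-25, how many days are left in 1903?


Day of year: 237 of 365
Remaining = 365 - 237

128 days


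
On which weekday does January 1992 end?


January 1992 has 31 days
Anchor: Jan 1, 1992. With p = 1992 - 1 = 1991: (p + p//4 - p//100 + p//400) mod 7 = (1991 + 497 - 19 + 4) mod 7 = 2473 mod 7 = 2 -> Wednesday (Mon=0 ... Sun=6)
January 1 is the anchor itself -> Wednesday
Last day offset: 31 - 1 = 30 days
Weekday index = (2 + 30) mod 7 = 4

Friday, January 31


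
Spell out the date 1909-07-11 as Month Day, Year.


ISO 1909-07-11 parses as year=1909, month=07, day=11
Month 7 -> July

July 11, 1909


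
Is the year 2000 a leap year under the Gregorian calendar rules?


Gregorian leap year rule: divisible by 4, but not by 100, unless also by 400.
2000 is divisible by 400 -> leap year

Yes


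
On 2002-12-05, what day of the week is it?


Date: December 5, 2002
Anchor: Jan 1, 2002. With p = 2002 - 1 = 2001: (p + p//4 - p//100 + p//400) mod 7 = (2001 + 500 - 20 + 5) mod 7 = 2486 mod 7 = 1 -> Tuesday (Mon=0 ... Sun=6)
Days before December (Jan-Nov): 334; offset = 334 + 5 - 1 = 338
Weekday index = (1 + 338) mod 7 = 3

Day of the week: Thursday


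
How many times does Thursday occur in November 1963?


November 1963 has 30 days
Anchor: Jan 1, 1963. With p = 1963 - 1 = 1962: (p + p//4 - p//100 + p//400) mod 7 = (1962 + 490 - 19 + 4) mod 7 = 2437 mod 7 = 1 -> Tuesday (Mon=0 ... Sun=6)
Days before November (Jan-Oct): 304; November 1 index = (1 + 304) mod 7 = 4 -> Friday
First Thursday is November 7
Thursdays: 7, 14, 21, 28

4 Thursdays


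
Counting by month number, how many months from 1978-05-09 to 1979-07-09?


From May 1978 to July 1979
1 year * 12 = 12 months, plus 2 months = 14

14 months


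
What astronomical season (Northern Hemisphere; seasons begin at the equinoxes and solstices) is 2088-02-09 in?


Date: February 9
Astronomical Winter (approx.; exact equinox/solstice day varies by year): December 21 to March 19
February 9 falls within the Winter window

Winter


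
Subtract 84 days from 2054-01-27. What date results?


Start: 2054-01-27, subtract 84 days
Back 27 days from January 27 reaches December 31, 2053 -> 57 left
December 2053 has 31 days -> back to November 30, 2053 -> 26 left
November 2053: 30 - 26 = 4 -> lands on November 4

Result: 2053-11-04


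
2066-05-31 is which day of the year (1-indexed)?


Date: May 31, 2066
Days in months 1 through 4: 120
Plus 31 days in May

Day of year: 151


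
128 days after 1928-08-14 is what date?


Start: 1928-08-14, add 128 days
August 1928 has 31 days: 31 - 14 = 17 days to August 31 -> 111 left
September 1928 has 30 days -> 81 left
October 1928 has 31 days -> 50 left
November 1928 has 30 days -> 20 left
December 1928: 20 <= 31 -> lands on December 20

Result: 1928-12-20


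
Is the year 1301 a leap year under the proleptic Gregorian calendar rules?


Gregorian leap year rule: divisible by 4, but not by 100, unless also by 400.
1301 is not divisible by 4 -> not a leap year

No


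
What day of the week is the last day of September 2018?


September 2018 has 30 days
Anchor: Jan 1, 2018. With p = 2018 - 1 = 2017: (p + p//4 - p//100 + p//400) mod 7 = (2017 + 504 - 20 + 5) mod 7 = 2506 mod 7 = 0 -> Monday (Mon=0 ... Sun=6)
Days before September (Jan-Aug): 243; September 1 index = (0 + 243) mod 7 = 5 -> Saturday
Last day offset: 30 - 1 = 29 days
Weekday index = (5 + 29) mod 7 = 6

Sunday, September 30


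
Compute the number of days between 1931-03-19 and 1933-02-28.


From 1931-03-19 to 1933-02-28
1931-03-19: days before March = 31 + 28 = 59 (1931 is not a leap year); day of year = 59 + 19 = 78
1933-02-28: days before February = 31; day of year = 31 + 28 = 59
Rest of 1931: 365 - 78 = 287
Full years 1932 (366): 366
Total = 287 + 366 + 59 = 712

712 days


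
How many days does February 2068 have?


February 2068 (leap year: yes)

29 days


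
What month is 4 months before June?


June is month 6
6 - 4 = 2

February


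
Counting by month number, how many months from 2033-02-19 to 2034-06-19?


From February 2033 to June 2034
1 year * 12 = 12 months, plus 4 months = 16

16 months


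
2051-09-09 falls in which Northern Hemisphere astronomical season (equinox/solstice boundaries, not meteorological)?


Date: September 9
Astronomical Summer (approx.; exact equinox/solstice day varies by year): June 21 to September 21
September 9 falls within the Summer window

Summer


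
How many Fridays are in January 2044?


January 2044 has 31 days
Anchor: Jan 1, 2044. With p = 2044 - 1 = 2043: (p + p//4 - p//100 + p//400) mod 7 = (2043 + 510 - 20 + 5) mod 7 = 2538 mod 7 = 4 -> Friday (Mon=0 ... Sun=6)
January 1 is the anchor itself -> Friday
First Friday is January 1
Fridays: 1, 8, 15, 22, 29

5 Fridays


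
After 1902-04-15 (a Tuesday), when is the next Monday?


Current: Tuesday
Target: Monday
Days ahead: 6

Next Monday: 1902-04-21


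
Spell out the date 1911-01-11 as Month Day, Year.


ISO 1911-01-11 parses as year=1911, month=01, day=11
Month 1 -> January

January 11, 1911


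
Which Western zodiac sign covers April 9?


Date: April 9
Conventional tropical zodiac dates: Aries from March 21 onward; Taurus starts April 20
April 9 falls within the Aries range

Aries


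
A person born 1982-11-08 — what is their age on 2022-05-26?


Birth: 1982-11-08
Reference: 2022-05-26
Year difference: 2022 - 1982 = 40
Birthday not yet reached in 2022, subtract 1

39 years old


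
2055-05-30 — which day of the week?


Date: May 30, 2055
Anchor: Jan 1, 2055. With p = 2055 - 1 = 2054: (p + p//4 - p//100 + p//400) mod 7 = (2054 + 513 - 20 + 5) mod 7 = 2552 mod 7 = 4 -> Friday (Mon=0 ... Sun=6)
Days before May (Jan-Apr): 120; offset = 120 + 30 - 1 = 149
Weekday index = (4 + 149) mod 7 = 6

Day of the week: Sunday


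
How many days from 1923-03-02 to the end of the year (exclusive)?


Day of year: 61 of 365
Remaining = 365 - 61

304 days


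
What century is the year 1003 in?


Century = (year - 1) // 100 + 1
= (1003 - 1) // 100 + 1
= 1002 // 100 + 1
= 10 + 1

11th century


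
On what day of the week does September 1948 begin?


Target: September 1, 1948
Anchor: Jan 1, 1948. With p = 1948 - 1 = 1947: (p + p//4 - p//100 + p//400) mod 7 = (1947 + 486 - 19 + 4) mod 7 = 2418 mod 7 = 3 -> Thursday (Mon=0 ... Sun=6)
Days before September (Jan-Aug): 244 days
Weekday index = (3 + 244) mod 7 = 2

Wednesday


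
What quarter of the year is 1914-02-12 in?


Month: February (month 2)
Q1: Jan-Mar, Q2: Apr-Jun, Q3: Jul-Sep, Q4: Oct-Dec

Q1


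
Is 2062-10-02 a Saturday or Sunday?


Anchor: Jan 1, 2062. With p = 2062 - 1 = 2061: (p + p//4 - p//100 + p//400) mod 7 = (2061 + 515 - 20 + 5) mod 7 = 2561 mod 7 = 6 -> Sunday (Mon=0 ... Sun=6)
Day of year: 275; offset = 274
Weekday index = (6 + 274) mod 7 = 0 -> Monday
Weekend days: Saturday, Sunday

No


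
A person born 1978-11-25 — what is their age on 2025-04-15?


Birth: 1978-11-25
Reference: 2025-04-15
Year difference: 2025 - 1978 = 47
Birthday not yet reached in 2025, subtract 1

46 years old


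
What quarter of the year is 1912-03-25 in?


Month: March (month 3)
Q1: Jan-Mar, Q2: Apr-Jun, Q3: Jul-Sep, Q4: Oct-Dec

Q1


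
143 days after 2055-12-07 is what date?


Start: 2055-12-07, add 143 days
December 2055 has 31 days: 31 - 7 = 24 days to December 31 -> 119 left
January 2056 has 31 days -> 88 left
February 2056 has 29 days -> 59 left
March 2056 has 31 days -> 28 left
April 2056: 28 <= 30 -> lands on April 28

Result: 2056-04-28


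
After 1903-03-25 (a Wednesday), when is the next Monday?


Current: Wednesday
Target: Monday
Days ahead: 5

Next Monday: 1903-03-30


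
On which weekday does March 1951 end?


March 1951 has 31 days
Anchor: Jan 1, 1951. With p = 1951 - 1 = 1950: (p + p//4 - p//100 + p//400) mod 7 = (1950 + 487 - 19 + 4) mod 7 = 2422 mod 7 = 0 -> Monday (Mon=0 ... Sun=6)
Days before March (Jan-Feb): 59; March 1 index = (0 + 59) mod 7 = 3 -> Thursday
Last day offset: 31 - 1 = 30 days
Weekday index = (3 + 30) mod 7 = 5

Saturday, March 31


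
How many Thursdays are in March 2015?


March 2015 has 31 days
Anchor: Jan 1, 2015. With p = 2015 - 1 = 2014: (p + p//4 - p//100 + p//400) mod 7 = (2014 + 503 - 20 + 5) mod 7 = 2502 mod 7 = 3 -> Thursday (Mon=0 ... Sun=6)
Days before March (Jan-Feb): 59; March 1 index = (3 + 59) mod 7 = 6 -> Sunday
First Thursday is March 5
Thursdays: 5, 12, 19, 26

4 Thursdays


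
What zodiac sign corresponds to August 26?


Date: August 26
Conventional tropical zodiac dates: Virgo from August 23 onward; Libra starts September 23
August 26 falls within the Virgo range

Virgo


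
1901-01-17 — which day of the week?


Date: January 17, 1901
Anchor: Jan 1, 1901. With p = 1901 - 1 = 1900: (p + p//4 - p//100 + p//400) mod 7 = (1900 + 475 - 19 + 4) mod 7 = 2360 mod 7 = 1 -> Tuesday (Mon=0 ... Sun=6)
Days into year = 17 - 1 = 16
Weekday index = (1 + 16) mod 7 = 3

Day of the week: Thursday


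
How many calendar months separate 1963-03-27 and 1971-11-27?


From March 1963 to November 1971
8 years * 12 = 96 months, plus 8 months = 104

104 months


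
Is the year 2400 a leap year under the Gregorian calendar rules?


Gregorian leap year rule: divisible by 4, but not by 100, unless also by 400.
2400 is divisible by 400 -> leap year

Yes


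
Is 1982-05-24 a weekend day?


Anchor: Jan 1, 1982. With p = 1982 - 1 = 1981: (p + p//4 - p//100 + p//400) mod 7 = (1981 + 495 - 19 + 4) mod 7 = 2461 mod 7 = 4 -> Friday (Mon=0 ... Sun=6)
Day of year: 144; offset = 143
Weekday index = (4 + 143) mod 7 = 0 -> Monday
Weekend days: Saturday, Sunday

No


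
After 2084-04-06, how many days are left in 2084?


Day of year: 97 of 366
Remaining = 366 - 97

269 days


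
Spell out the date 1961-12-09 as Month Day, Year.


ISO 1961-12-09 parses as year=1961, month=12, day=09
Month 12 -> December

December 9, 1961


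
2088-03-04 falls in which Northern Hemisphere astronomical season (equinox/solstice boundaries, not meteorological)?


Date: March 4
Astronomical Winter (approx.; exact equinox/solstice day varies by year): December 21 to March 19
March 4 falls within the Winter window

Winter
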